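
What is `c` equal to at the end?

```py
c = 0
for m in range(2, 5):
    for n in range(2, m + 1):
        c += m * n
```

m=2,n=2: c = 0+4 = 4
m=3,n=2: c = 4+6 = 10
m=3,n=3: c = 10+9 = 19
m=4,n=2: c = 19+8 = 27
m=4,n=3: c = 27+12 = 39
m=4,n=4: c = 39+16 = 55

55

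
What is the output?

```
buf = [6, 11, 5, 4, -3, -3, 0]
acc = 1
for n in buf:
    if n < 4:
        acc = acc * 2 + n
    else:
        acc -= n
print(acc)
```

-218

n=6: not <4, acc = 1-6 = -5
n=11: not <4, acc = (-5)-11 = -16
n=5: not <4, acc = (-16)-5 = -21
n=4: not <4, acc = (-21)-4 = -25
n=-3: <4, acc = (-25)*2+(-3) = -53
n=-3: <4, acc = (-53)*2+(-3) = -109
n=0: <4, acc = (-109)*2+0 = -218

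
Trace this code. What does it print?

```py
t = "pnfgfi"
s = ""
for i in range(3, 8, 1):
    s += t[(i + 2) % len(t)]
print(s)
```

i=3: add t[5]='i' → 'i'
i=4: add t[0]='p' → 'ip'
i=5: add t[1]='n' → 'ipn'
i=6: add t[2]='f' → 'ipnf'
i=7: add t[3]='g' → 'ipnfg'

ipnfg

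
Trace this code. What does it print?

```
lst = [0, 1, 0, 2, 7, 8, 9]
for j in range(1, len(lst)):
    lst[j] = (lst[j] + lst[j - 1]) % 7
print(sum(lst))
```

j=1: lst[1] = (1+0)%7 = 1 → [0, 1, 0, 2, 7, 8, 9]
j=2: lst[2] = (0+1)%7 = 1 → [0, 1, 1, 2, 7, 8, 9]
j=3: lst[3] = (2+1)%7 = 3 → [0, 1, 1, 3, 7, 8, 9]
j=4: lst[4] = (7+3)%7 = 3 → [0, 1, 1, 3, 3, 8, 9]
j=5: lst[5] = (8+3)%7 = 4 → [0, 1, 1, 3, 3, 4, 9]
j=6: lst[6] = (9+4)%7 = 6 → [0, 1, 1, 3, 3, 4, 6]
sum = 18

18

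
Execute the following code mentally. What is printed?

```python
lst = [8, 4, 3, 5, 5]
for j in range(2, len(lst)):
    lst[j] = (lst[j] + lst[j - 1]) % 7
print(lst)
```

j=2: lst[2] = (3+4)%7 = 0 → [8, 4, 0, 5, 5]
j=3: lst[3] = (5+0)%7 = 5 → [8, 4, 0, 5, 5]
j=4: lst[4] = (5+5)%7 = 3 → [8, 4, 0, 5, 3]

[8, 4, 0, 5, 3]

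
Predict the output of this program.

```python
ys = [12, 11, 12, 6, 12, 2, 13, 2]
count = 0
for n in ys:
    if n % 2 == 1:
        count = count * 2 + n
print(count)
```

n=12: not odd
n=11: odd, count = 0*2+11 = 11
n=12: not odd
n=6: not odd
n=12: not odd
n=2: not odd
n=13: odd, count = 11*2+13 = 35
n=2: not odd

35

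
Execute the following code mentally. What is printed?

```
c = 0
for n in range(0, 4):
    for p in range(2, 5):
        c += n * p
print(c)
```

n=0,p=2: c = 0+0 = 0
n=0,p=3: c = 0+0 = 0
n=0,p=4: c = 0+0 = 0
n=1,p=2: c = 0+2 = 2
n=1,p=3: c = 2+3 = 5
n=1,p=4: c = 5+4 = 9
n=2,p=2: c = 9+4 = 13
n=2,p=3: c = 13+6 = 19
n=2,p=4: c = 19+8 = 27
n=3,p=2: c = 27+6 = 33
n=3,p=3: c = 33+9 = 42
n=3,p=4: c = 42+12 = 54

54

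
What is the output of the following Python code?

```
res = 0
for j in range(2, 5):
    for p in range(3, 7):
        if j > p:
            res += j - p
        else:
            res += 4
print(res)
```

j=2,p=3: not 2>3, res = 0+4 = 4
j=2,p=4: not 2>4, res = 4+4 = 8
j=2,p=5: not 2>5, res = 8+4 = 12
j=2,p=6: not 2>6, res = 12+4 = 16
j=3,p=3: not 3>3, res = 16+4 = 20
j=3,p=4: not 3>4, res = 20+4 = 24
j=3,p=5: not 3>5, res = 24+4 = 28
j=3,p=6: not 3>6, res = 28+4 = 32
j=4,p=3: 4>3, res = 32+1 = 33
j=4,p=4: not 4>4, res = 33+4 = 37
j=4,p=5: not 4>5, res = 37+4 = 41
j=4,p=6: not 4>6, res = 41+4 = 45

45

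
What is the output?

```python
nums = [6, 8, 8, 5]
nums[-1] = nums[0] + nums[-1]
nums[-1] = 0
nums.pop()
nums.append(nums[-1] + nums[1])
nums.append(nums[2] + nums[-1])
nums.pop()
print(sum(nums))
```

38

nums[-1] = nums[0]+nums[-1] = 6+5 = 11 → [6, 8, 8, 11]
nums[-1] = 0 → [6, 8, 8, 0]
pop() removes 0 → [6, 8, 8]
append nums[-1]+nums[1] = 8+8 = 16 → [6, 8, 8, 16]
append nums[2]+nums[-1] = 8+16 = 24 → [6, 8, 8, 16, 24]
pop() removes 24 → [6, 8, 8, 16]
sum = 38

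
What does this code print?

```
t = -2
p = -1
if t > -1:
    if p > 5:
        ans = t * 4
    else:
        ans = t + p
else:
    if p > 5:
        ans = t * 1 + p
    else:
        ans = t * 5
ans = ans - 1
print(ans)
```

t=-2, p=-1
t > -1 is False; p > 5 is False
→ ans = t * 5 = -10
ans = (-10)-1 = -11

-11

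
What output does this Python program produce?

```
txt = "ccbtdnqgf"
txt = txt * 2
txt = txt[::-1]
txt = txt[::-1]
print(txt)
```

ccbtdnqgfccbtdnqgf

repeat ×2 → 'ccbtdnqgfccbtdnqgf'
reverse → 'fgqndtbccfgqndtbcc'
reverse → 'ccbtdnqgfccbtdnqgf'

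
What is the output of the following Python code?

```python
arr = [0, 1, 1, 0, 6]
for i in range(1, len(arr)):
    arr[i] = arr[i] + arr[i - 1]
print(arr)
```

[0, 1, 2, 2, 8]

i=1: arr[1] = 1+0 = 1 → [0, 1, 1, 0, 6]
i=2: arr[2] = 1+1 = 2 → [0, 1, 2, 0, 6]
i=3: arr[3] = 0+2 = 2 → [0, 1, 2, 2, 6]
i=4: arr[4] = 6+2 = 8 → [0, 1, 2, 2, 8]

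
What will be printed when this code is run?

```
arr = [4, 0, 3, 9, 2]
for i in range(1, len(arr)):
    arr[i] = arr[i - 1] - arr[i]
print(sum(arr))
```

i=1: arr[1] = 4-0 = 4 → [4, 4, 3, 9, 2]
i=2: arr[2] = 4-3 = 1 → [4, 4, 1, 9, 2]
i=3: arr[3] = 1-9 = -8 → [4, 4, 1, -8, 2]
i=4: arr[4] = (-8)-2 = -10 → [4, 4, 1, -8, -10]
sum = -9

-9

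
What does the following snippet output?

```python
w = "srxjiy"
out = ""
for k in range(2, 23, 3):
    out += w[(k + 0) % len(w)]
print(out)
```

xyxyxyx

k=2: add w[2]='x' → 'x'
k=5: add w[5]='y' → 'xy'
k=8: add w[2]='x' → 'xyx'
k=11: add w[5]='y' → 'xyxy'
k=14: add w[2]='x' → 'xyxyx'
k=17: add w[5]='y' → 'xyxyxy'
k=20: add w[2]='x' → 'xyxyxyx'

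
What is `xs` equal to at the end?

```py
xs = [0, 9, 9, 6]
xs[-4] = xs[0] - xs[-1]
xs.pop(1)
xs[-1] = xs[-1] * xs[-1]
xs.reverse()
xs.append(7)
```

xs[-4] = xs[0]-xs[-1] = 0-6 = -6 → [-6, 9, 9, 6]
pop(1) removes 9 → [-6, 9, 6]
xs[-1] = xs[-1]*xs[-1] = 6*6 = 36 → [-6, 9, 36]
reverse → [36, 9, -6]
append 7 → [36, 9, -6, 7]

[36, 9, -6, 7]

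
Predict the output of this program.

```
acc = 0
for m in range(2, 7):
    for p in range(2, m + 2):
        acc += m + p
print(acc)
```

m=2,p=2: acc = 0+4 = 4
m=2,p=3: acc = 4+5 = 9
m=3,p=2: acc = 9+5 = 14
m=3,p=3: acc = 14+6 = 20
m=3,p=4: acc = 20+7 = 27
m=4,p=2: acc = 27+6 = 33
m=4,p=3: acc = 33+7 = 40
m=4,p=4: acc = 40+8 = 48
m=4,p=5: acc = 48+9 = 57
m=5,p=2: acc = 57+7 = 64
m=5,p=3: acc = 64+8 = 72
m=5,p=4: acc = 72+9 = 81
m=5,p=5: acc = 81+10 = 91
m=5,p=6: acc = 91+11 = 102
m=6,p=2: acc = 102+8 = 110
m=6,p=3: acc = 110+9 = 119
m=6,p=4: acc = 119+10 = 129
m=6,p=5: acc = 129+11 = 140
m=6,p=6: acc = 140+12 = 152
m=6,p=7: acc = 152+13 = 165

165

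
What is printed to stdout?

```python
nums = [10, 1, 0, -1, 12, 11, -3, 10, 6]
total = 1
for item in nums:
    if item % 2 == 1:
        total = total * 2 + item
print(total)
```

39

item=10: not odd
item=1: odd, total = 1*2+1 = 3
item=0: not odd
item=-1: odd, total = 3*2+(-1) = 5
item=12: not odd
item=11: odd, total = 5*2+11 = 21
item=-3: odd, total = 21*2+(-3) = 39
item=10: not odd
item=6: not odd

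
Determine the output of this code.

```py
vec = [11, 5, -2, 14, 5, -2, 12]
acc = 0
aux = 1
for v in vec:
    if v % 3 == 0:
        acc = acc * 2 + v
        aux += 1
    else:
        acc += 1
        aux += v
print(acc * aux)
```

792

v=11: not %3==0, acc = 0+1 = 1; aux=12
v=5: not %3==0, acc = 1+1 = 2; aux=17
v=-2: not %3==0, acc = 2+1 = 3; aux=15
v=14: not %3==0, acc = 3+1 = 4; aux=29
v=5: not %3==0, acc = 4+1 = 5; aux=34
v=-2: not %3==0, acc = 5+1 = 6; aux=32
v=12: %3==0, acc = 6*2+12 = 24; aux=33
acc*aux = 24*33 = 792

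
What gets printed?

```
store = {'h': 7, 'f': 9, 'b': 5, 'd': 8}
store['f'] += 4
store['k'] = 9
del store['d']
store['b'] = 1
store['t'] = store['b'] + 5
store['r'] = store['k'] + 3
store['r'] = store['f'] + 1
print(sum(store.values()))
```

50

store['f'] = 9+4 = 13 → {'h': 7, 'f': 13, 'b': 5, 'd': 8}
store['k'] = 9 → {'h': 7, 'f': 13, 'b': 5, 'd': 8, 'k': 9}
del 'd' → {'h': 7, 'f': 13, 'b': 5, 'k': 9}
store['b'] = 1 → {'h': 7, 'f': 13, 'b': 1, 'k': 9}
store['t'] = store['b']+5 = 6 → {'h': 7, 'f': 13, 'b': 1, 'k': 9, 't': 6}
store['r'] = store['k']+3 = 12 → {'h': 7, 'f': 13, 'b': 1, 'k': 9, 't': 6, 'r': 12}
store['r'] = store['f']+1 = 14 → {'h': 7, 'f': 13, 'b': 1, 'k': 9, 't': 6, 'r': 14}
sum of values = 50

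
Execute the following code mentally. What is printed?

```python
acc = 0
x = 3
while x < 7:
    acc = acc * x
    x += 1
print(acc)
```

0

x=3: acc = 0*3 = 0
x=4: acc = 0*4 = 0
x=5: acc = 0*5 = 0
x=6: acc = 0*6 = 0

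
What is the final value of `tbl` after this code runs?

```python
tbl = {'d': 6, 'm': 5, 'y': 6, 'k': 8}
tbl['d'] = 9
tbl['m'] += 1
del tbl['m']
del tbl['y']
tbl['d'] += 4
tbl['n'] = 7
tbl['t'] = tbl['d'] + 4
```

tbl['d'] = 9 → {'d': 9, 'm': 5, 'y': 6, 'k': 8}
tbl['m'] = 5+1 = 6 → {'d': 9, 'm': 6, 'y': 6, 'k': 8}
del 'm' → {'d': 9, 'y': 6, 'k': 8}
del 'y' → {'d': 9, 'k': 8}
tbl['d'] = 9+4 = 13 → {'d': 13, 'k': 8}
tbl['n'] = 7 → {'d': 13, 'k': 8, 'n': 7}
tbl['t'] = tbl['d']+4 = 17 → {'d': 13, 'k': 8, 'n': 7, 't': 17}

{'d': 13, 'k': 8, 'n': 7, 't': 17}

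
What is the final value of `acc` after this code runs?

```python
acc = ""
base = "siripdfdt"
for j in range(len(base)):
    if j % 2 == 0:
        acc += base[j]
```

'srpft'

j=0: add 's' → 's'
j=1: skip
j=2: add 'r' → 'sr'
j=3: skip
j=4: add 'p' → 'srp'
j=5: skip
j=6: add 'f' → 'srpf'
j=7: skip
j=8: add 't' → 'srpft'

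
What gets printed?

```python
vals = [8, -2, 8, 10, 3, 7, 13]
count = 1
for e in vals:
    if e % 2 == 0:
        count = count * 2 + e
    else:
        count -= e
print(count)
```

e=8: even, count = 1*2+8 = 10
e=-2: even, count = 10*2+(-2) = 18
e=8: even, count = 18*2+8 = 44
e=10: even, count = 44*2+10 = 98
e=3: not even, count = 98-3 = 95
e=7: not even, count = 95-7 = 88
e=13: not even, count = 88-13 = 75

75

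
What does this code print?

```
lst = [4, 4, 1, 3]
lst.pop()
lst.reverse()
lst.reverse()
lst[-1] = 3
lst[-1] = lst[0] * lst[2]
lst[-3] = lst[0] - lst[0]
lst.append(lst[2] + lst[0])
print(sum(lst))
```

28

pop() removes 3 → [4, 4, 1]
reverse → [1, 4, 4]
reverse → [4, 4, 1]
lst[-1] = 3 → [4, 4, 3]
lst[-1] = lst[0]*lst[2] = 4*3 = 12 → [4, 4, 12]
lst[-3] = lst[0]-lst[0] = 4-4 = 0 → [0, 4, 12]
append lst[2]+lst[0] = 12+0 = 12 → [0, 4, 12, 12]
sum = 28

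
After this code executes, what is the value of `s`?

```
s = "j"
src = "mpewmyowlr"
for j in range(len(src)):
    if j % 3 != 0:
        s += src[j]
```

'jpemywl'

j=0: skip
j=1: add 'p' → 'jp'
j=2: add 'e' → 'jpe'
j=3: skip
j=4: add 'm' → 'jpem'
j=5: add 'y' → 'jpemy'
j=6: skip
j=7: add 'w' → 'jpemyw'
j=8: add 'l' → 'jpemywl'
j=9: skip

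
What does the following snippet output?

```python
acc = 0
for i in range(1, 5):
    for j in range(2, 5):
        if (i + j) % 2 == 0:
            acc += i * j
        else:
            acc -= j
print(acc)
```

i=1,j=2: odd sum, acc = 0-2 = -2
i=1,j=3: even sum, acc = (-2)+3 = 1
i=1,j=4: odd sum, acc = 1-4 = -3
i=2,j=2: even sum, acc = (-3)+4 = 1
i=2,j=3: odd sum, acc = 1-3 = -2
i=2,j=4: even sum, acc = (-2)+8 = 6
i=3,j=2: odd sum, acc = 6-2 = 4
i=3,j=3: even sum, acc = 4+9 = 13
i=3,j=4: odd sum, acc = 13-4 = 9
i=4,j=2: even sum, acc = 9+8 = 17
i=4,j=3: odd sum, acc = 17-3 = 14
i=4,j=4: even sum, acc = 14+16 = 30

30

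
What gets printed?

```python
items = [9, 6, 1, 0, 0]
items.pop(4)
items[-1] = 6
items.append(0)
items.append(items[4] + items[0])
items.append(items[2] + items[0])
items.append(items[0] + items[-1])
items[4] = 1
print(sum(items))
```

pop(4) removes 0 → [9, 6, 1, 0]
items[-1] = 6 → [9, 6, 1, 6]
append 0 → [9, 6, 1, 6, 0]
append items[4]+items[0] = 0+9 = 9 → [9, 6, 1, 6, 0, 9]
append items[2]+items[0] = 1+9 = 10 → [9, 6, 1, 6, 0, 9, 10]
append items[0]+items[-1] = 9+10 = 19 → [9, 6, 1, 6, 0, 9, 10, 19]
items[4] = 1 → [9, 6, 1, 6, 1, 9, 10, 19]
sum = 61

61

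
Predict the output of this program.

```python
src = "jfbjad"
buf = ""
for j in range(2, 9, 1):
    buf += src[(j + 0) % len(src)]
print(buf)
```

j=2: add src[2]='b' → 'b'
j=3: add src[3]='j' → 'bj'
j=4: add src[4]='a' → 'bja'
j=5: add src[5]='d' → 'bjad'
j=6: add src[0]='j' → 'bjadj'
j=7: add src[1]='f' → 'bjadjf'
j=8: add src[2]='b' → 'bjadjfb'

bjadjfb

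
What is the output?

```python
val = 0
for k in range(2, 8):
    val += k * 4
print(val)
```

k=2: val = 0+2*4 = 8
k=3: val = 8+3*4 = 20
k=4: val = 20+4*4 = 36
k=5: val = 36+5*4 = 56
k=6: val = 56+6*4 = 80
k=7: val = 80+7*4 = 108

108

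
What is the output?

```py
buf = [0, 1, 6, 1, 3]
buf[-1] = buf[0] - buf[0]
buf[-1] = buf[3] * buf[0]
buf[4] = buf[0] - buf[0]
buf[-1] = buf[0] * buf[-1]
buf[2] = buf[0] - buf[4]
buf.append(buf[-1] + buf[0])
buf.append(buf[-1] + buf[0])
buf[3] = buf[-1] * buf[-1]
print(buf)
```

buf[-1] = buf[0]-buf[0] = 0-0 = 0 → [0, 1, 6, 1, 0]
buf[-1] = buf[3]*buf[0] = 1*0 = 0 → [0, 1, 6, 1, 0]
buf[4] = buf[0]-buf[0] = 0-0 = 0 → [0, 1, 6, 1, 0]
buf[-1] = buf[0]*buf[-1] = 0*0 = 0 → [0, 1, 6, 1, 0]
buf[2] = buf[0]-buf[4] = 0-0 = 0 → [0, 1, 0, 1, 0]
append buf[-1]+buf[0] = 0+0 = 0 → [0, 1, 0, 1, 0, 0]
append buf[-1]+buf[0] = 0+0 = 0 → [0, 1, 0, 1, 0, 0, 0]
buf[3] = buf[-1]*buf[-1] = 0*0 = 0 → [0, 1, 0, 0, 0, 0, 0]

[0, 1, 0, 0, 0, 0, 0]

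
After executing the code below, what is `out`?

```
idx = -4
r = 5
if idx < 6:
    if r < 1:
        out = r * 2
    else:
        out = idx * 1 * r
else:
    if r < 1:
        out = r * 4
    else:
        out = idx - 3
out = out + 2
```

idx=-4, r=5
idx < 6 is True; r < 1 is False
→ out = idx * 1 * r = -20
out = (-20)+2 = -18

-18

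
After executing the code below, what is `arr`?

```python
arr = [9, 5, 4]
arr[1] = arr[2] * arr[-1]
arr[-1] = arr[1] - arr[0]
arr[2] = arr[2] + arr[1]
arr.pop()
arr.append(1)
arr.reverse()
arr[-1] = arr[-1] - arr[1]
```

arr[1] = arr[2]*arr[-1] = 4*4 = 16 → [9, 16, 4]
arr[-1] = arr[1]-arr[0] = 16-9 = 7 → [9, 16, 7]
arr[2] = arr[2]+arr[1] = 7+16 = 23 → [9, 16, 23]
pop() removes 23 → [9, 16]
append 1 → [9, 16, 1]
reverse → [1, 16, 9]
arr[-1] = arr[-1]-arr[1] = 9-16 = -7 → [1, 16, -7]

[1, 16, -7]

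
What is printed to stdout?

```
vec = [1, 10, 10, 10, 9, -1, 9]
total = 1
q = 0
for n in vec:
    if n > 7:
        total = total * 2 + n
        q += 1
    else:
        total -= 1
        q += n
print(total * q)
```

n=1: not >7, total = 1-1 = 0; q=1
n=10: >7, total = 0*2+10 = 10; q=2
n=10: >7, total = 10*2+10 = 30; q=3
n=10: >7, total = 30*2+10 = 70; q=4
n=9: >7, total = 70*2+9 = 149; q=5
n=-1: not >7, total = 149-1 = 148; q=4
n=9: >7, total = 148*2+9 = 305; q=5
total*q = 305*5 = 1525

1525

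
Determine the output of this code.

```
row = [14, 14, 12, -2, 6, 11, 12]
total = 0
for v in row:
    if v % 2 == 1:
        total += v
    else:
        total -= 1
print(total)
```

5

v=14: not odd, total = 0-1 = -1
v=14: not odd, total = (-1)-1 = -2
v=12: not odd, total = (-2)-1 = -3
v=-2: not odd, total = (-3)-1 = -4
v=6: not odd, total = (-4)-1 = -5
v=11: odd, total = (-5)+11 = 6
v=12: not odd, total = 6-1 = 5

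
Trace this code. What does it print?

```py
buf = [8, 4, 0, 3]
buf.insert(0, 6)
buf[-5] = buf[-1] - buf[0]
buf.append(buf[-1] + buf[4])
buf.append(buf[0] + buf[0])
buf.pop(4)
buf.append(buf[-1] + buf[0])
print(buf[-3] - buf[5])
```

12

insert 6 at 0 → [6, 8, 4, 0, 3]
buf[-5] = buf[-1]-buf[0] = 3-6 = -3 → [-3, 8, 4, 0, 3]
append buf[-1]+buf[4] = 3+3 = 6 → [-3, 8, 4, 0, 3, 6]
append buf[0]+buf[0] = (-3)+(-3) = -6 → [-3, 8, 4, 0, 3, 6, -6]
pop(4) removes 3 → [-3, 8, 4, 0, 6, -6]
append buf[-1]+buf[0] = (-6)+(-3) = -9 → [-3, 8, 4, 0, 6, -6, -9]
buf[-3]-buf[5] = 6-(-6) = 12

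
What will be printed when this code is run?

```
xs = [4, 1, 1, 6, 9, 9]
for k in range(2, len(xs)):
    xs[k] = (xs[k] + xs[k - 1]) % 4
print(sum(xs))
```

10

k=2: xs[2] = (1+1)%4 = 2 → [4, 1, 2, 6, 9, 9]
k=3: xs[3] = (6+2)%4 = 0 → [4, 1, 2, 0, 9, 9]
k=4: xs[4] = (9+0)%4 = 1 → [4, 1, 2, 0, 1, 9]
k=5: xs[5] = (9+1)%4 = 2 → [4, 1, 2, 0, 1, 2]
sum = 10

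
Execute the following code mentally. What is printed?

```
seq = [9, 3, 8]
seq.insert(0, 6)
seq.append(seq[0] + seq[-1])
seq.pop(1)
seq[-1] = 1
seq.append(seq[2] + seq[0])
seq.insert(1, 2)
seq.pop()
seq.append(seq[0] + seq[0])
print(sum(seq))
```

insert 6 at 0 → [6, 9, 3, 8]
append seq[0]+seq[-1] = 6+8 = 14 → [6, 9, 3, 8, 14]
pop(1) removes 9 → [6, 3, 8, 14]
seq[-1] = 1 → [6, 3, 8, 1]
append seq[2]+seq[0] = 8+6 = 14 → [6, 3, 8, 1, 14]
insert 2 at 1 → [6, 2, 3, 8, 1, 14]
pop() removes 14 → [6, 2, 3, 8, 1]
append seq[0]+seq[0] = 6+6 = 12 → [6, 2, 3, 8, 1, 12]
sum = 32

32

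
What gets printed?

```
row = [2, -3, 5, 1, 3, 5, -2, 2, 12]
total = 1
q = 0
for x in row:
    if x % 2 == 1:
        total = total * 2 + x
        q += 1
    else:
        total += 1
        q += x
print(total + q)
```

93

x=2: not odd, total = 1+1 = 2; q=2
x=-3: odd, total = 2*2+(-3) = 1; q=3
x=5: odd, total = 1*2+5 = 7; q=4
x=1: odd, total = 7*2+1 = 15; q=5
x=3: odd, total = 15*2+3 = 33; q=6
x=5: odd, total = 33*2+5 = 71; q=7
x=-2: not odd, total = 71+1 = 72; q=5
x=2: not odd, total = 72+1 = 73; q=7
x=12: not odd, total = 73+1 = 74; q=19
total+q = 74+19 = 93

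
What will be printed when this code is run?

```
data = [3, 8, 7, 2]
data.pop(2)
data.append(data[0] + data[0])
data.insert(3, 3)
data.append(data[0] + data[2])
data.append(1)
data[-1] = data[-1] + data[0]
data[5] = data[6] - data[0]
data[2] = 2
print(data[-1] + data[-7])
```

7

pop(2) removes 7 → [3, 8, 2]
append data[0]+data[0] = 3+3 = 6 → [3, 8, 2, 6]
insert 3 at 3 → [3, 8, 2, 3, 6]
append data[0]+data[2] = 3+2 = 5 → [3, 8, 2, 3, 6, 5]
append 1 → [3, 8, 2, 3, 6, 5, 1]
data[-1] = data[-1]+data[0] = 1+3 = 4 → [3, 8, 2, 3, 6, 5, 4]
data[5] = data[6]-data[0] = 4-3 = 1 → [3, 8, 2, 3, 6, 1, 4]
data[2] = 2 → [3, 8, 2, 3, 6, 1, 4]
data[-1]+data[-7] = 4+3 = 7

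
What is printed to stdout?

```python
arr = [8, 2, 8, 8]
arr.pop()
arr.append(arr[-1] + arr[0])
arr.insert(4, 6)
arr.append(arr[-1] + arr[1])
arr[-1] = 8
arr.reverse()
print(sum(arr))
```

pop() removes 8 → [8, 2, 8]
append arr[-1]+arr[0] = 8+8 = 16 → [8, 2, 8, 16]
insert 6 at 4 → [8, 2, 8, 16, 6]
append arr[-1]+arr[1] = 6+2 = 8 → [8, 2, 8, 16, 6, 8]
arr[-1] = 8 → [8, 2, 8, 16, 6, 8]
reverse → [8, 6, 16, 8, 2, 8]
sum = 48

48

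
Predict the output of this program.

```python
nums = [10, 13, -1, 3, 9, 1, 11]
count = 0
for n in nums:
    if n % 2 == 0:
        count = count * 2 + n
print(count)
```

n=10: even, count = 0*2+10 = 10
n=13: not even
n=-1: not even
n=3: not even
n=9: not even
n=1: not even
n=11: not even

10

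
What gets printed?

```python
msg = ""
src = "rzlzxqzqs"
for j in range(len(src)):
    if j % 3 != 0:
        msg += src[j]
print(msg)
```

zlxqqs

j=0: skip
j=1: add 'z' → 'z'
j=2: add 'l' → 'zl'
j=3: skip
j=4: add 'x' → 'zlx'
j=5: add 'q' → 'zlxq'
j=6: skip
j=7: add 'q' → 'zlxqq'
j=8: add 's' → 'zlxqqs'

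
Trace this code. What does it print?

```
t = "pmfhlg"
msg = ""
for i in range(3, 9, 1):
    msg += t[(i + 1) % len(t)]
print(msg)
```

lgpmfh

i=3: add t[4]='l' → 'l'
i=4: add t[5]='g' → 'lg'
i=5: add t[0]='p' → 'lgp'
i=6: add t[1]='m' → 'lgpm'
i=7: add t[2]='f' → 'lgpmf'
i=8: add t[3]='h' → 'lgpmfh'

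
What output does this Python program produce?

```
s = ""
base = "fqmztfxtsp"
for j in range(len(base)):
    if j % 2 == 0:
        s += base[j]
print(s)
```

fmtxs

j=0: add 'f' → 'f'
j=1: skip
j=2: add 'm' → 'fm'
j=3: skip
j=4: add 't' → 'fmt'
j=5: skip
j=6: add 'x' → 'fmtx'
j=7: skip
j=8: add 's' → 'fmtxs'
j=9: skip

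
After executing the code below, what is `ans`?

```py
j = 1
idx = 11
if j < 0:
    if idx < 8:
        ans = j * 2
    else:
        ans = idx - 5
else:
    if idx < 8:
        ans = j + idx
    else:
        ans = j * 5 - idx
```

-6

j=1, idx=11
j < 0 is False; idx < 8 is False
→ ans = j * 5 - idx = -6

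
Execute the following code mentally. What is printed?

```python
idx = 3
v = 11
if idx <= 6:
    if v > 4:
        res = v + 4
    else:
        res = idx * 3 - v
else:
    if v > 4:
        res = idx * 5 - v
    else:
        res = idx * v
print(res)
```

idx=3, v=11
idx <= 6 is True; v > 4 is True
→ res = v + 4 = 15

15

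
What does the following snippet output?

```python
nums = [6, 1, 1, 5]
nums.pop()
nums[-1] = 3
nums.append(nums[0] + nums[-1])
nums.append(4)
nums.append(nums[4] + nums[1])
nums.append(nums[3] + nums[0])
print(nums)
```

[6, 1, 3, 9, 4, 5, 15]

pop() removes 5 → [6, 1, 1]
nums[-1] = 3 → [6, 1, 3]
append nums[0]+nums[-1] = 6+3 = 9 → [6, 1, 3, 9]
append 4 → [6, 1, 3, 9, 4]
append nums[4]+nums[1] = 4+1 = 5 → [6, 1, 3, 9, 4, 5]
append nums[3]+nums[0] = 9+6 = 15 → [6, 1, 3, 9, 4, 5, 15]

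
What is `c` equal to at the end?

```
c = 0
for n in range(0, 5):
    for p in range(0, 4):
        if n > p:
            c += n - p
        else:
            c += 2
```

n=0,p=0: not 0>0, c = 0+2 = 2
n=0,p=1: not 0>1, c = 2+2 = 4
n=0,p=2: not 0>2, c = 4+2 = 6
n=0,p=3: not 0>3, c = 6+2 = 8
n=1,p=0: 1>0, c = 8+1 = 9
n=1,p=1: not 1>1, c = 9+2 = 11
n=1,p=2: not 1>2, c = 11+2 = 13
n=1,p=3: not 1>3, c = 13+2 = 15
n=2,p=0: 2>0, c = 15+2 = 17
n=2,p=1: 2>1, c = 17+1 = 18
n=2,p=2: not 2>2, c = 18+2 = 20
n=2,p=3: not 2>3, c = 20+2 = 22
n=3,p=0: 3>0, c = 22+3 = 25
n=3,p=1: 3>1, c = 25+2 = 27
n=3,p=2: 3>2, c = 27+1 = 28
n=3,p=3: not 3>3, c = 28+2 = 30
n=4,p=0: 4>0, c = 30+4 = 34
n=4,p=1: 4>1, c = 34+3 = 37
n=4,p=2: 4>2, c = 37+2 = 39
n=4,p=3: 4>3, c = 39+1 = 40

40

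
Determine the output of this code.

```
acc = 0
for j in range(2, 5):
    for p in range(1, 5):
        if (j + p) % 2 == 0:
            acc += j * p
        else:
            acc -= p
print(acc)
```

j=2,p=1: odd sum, acc = 0-1 = -1
j=2,p=2: even sum, acc = (-1)+4 = 3
j=2,p=3: odd sum, acc = 3-3 = 0
j=2,p=4: even sum, acc = 0+8 = 8
j=3,p=1: even sum, acc = 8+3 = 11
j=3,p=2: odd sum, acc = 11-2 = 9
j=3,p=3: even sum, acc = 9+9 = 18
j=3,p=4: odd sum, acc = 18-4 = 14
j=4,p=1: odd sum, acc = 14-1 = 13
j=4,p=2: even sum, acc = 13+8 = 21
j=4,p=3: odd sum, acc = 21-3 = 18
j=4,p=4: even sum, acc = 18+16 = 34

34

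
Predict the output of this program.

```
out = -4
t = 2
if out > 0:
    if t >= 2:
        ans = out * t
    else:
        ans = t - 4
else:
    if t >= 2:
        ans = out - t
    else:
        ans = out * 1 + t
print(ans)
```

out=-4, t=2
out > 0 is False; t >= 2 is True
→ ans = out - t = -6

-6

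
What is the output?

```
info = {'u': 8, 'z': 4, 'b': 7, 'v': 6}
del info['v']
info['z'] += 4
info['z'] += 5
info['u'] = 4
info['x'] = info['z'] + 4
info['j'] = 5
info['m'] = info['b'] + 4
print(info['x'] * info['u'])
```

del 'v' → {'u': 8, 'z': 4, 'b': 7}
info['z'] = 4+4 = 8 → {'u': 8, 'z': 8, 'b': 7}
info['z'] = 8+5 = 13 → {'u': 8, 'z': 13, 'b': 7}
info['u'] = 4 → {'u': 4, 'z': 13, 'b': 7}
info['x'] = info['z']+4 = 17 → {'u': 4, 'z': 13, 'b': 7, 'x': 17}
info['j'] = 5 → {'u': 4, 'z': 13, 'b': 7, 'x': 17, 'j': 5}
info['m'] = info['b']+4 = 11 → {'u': 4, 'z': 13, 'b': 7, 'x': 17, 'j': 5, 'm': 11}
info['x']*info['u'] = 17*4 = 68

68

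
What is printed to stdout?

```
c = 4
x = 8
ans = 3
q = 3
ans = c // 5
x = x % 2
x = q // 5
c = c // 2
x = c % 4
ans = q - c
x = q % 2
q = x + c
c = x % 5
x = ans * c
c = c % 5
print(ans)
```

ans = 4//5 = 0
x = 8%2 = 0
x = 3//5 = 0
c = 4//2 = 2
x = 2%4 = 2
ans = 3-2 = 1
x = 3%2 = 1
q = 1+2 = 3
c = 1%5 = 1
x = 1*1 = 1
c = 1%5 = 1

1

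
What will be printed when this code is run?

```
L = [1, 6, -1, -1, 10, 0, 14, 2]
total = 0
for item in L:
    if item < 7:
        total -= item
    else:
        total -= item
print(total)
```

item=1: <7, total = 0-1 = -1
item=6: <7, total = (-1)-6 = -7
item=-1: <7, total = (-7)-(-1) = -6
item=-1: <7, total = (-6)-(-1) = -5
item=10: not <7, total = (-5)-10 = -15
item=0: <7, total = (-15)-0 = -15
item=14: not <7, total = (-15)-14 = -29
item=2: <7, total = (-29)-2 = -31

-31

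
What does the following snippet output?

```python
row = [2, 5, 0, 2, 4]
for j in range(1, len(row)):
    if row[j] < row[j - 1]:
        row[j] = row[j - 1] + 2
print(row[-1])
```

j=1: 5>=2, unchanged → [2, 5, 0, 2, 4]
j=2: 0<5, row[2] = 5+2 = 7 → [2, 5, 7, 2, 4]
j=3: 2<7, row[3] = 7+2 = 9 → [2, 5, 7, 9, 4]
j=4: 4<9, row[4] = 9+2 = 11 → [2, 5, 7, 9, 11]

11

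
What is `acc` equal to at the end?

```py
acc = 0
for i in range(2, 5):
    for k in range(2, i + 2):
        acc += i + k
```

i=2,k=2: acc = 0+4 = 4
i=2,k=3: acc = 4+5 = 9
i=3,k=2: acc = 9+5 = 14
i=3,k=3: acc = 14+6 = 20
i=3,k=4: acc = 20+7 = 27
i=4,k=2: acc = 27+6 = 33
i=4,k=3: acc = 33+7 = 40
i=4,k=4: acc = 40+8 = 48
i=4,k=5: acc = 48+9 = 57

57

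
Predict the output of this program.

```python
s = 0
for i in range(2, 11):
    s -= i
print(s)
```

i=2: s = 0-2 = -2
i=3: s = (-2)-3 = -5
i=4: s = (-5)-4 = -9
i=5: s = (-9)-5 = -14
i=6: s = (-14)-6 = -20
i=7: s = (-20)-7 = -27
i=8: s = (-27)-8 = -35
i=9: s = (-35)-9 = -44
i=10: s = (-44)-10 = -54

-54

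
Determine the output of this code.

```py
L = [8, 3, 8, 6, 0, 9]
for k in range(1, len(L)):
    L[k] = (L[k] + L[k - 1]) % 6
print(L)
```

k=1: L[1] = (3+8)%6 = 5 → [8, 5, 8, 6, 0, 9]
k=2: L[2] = (8+5)%6 = 1 → [8, 5, 1, 6, 0, 9]
k=3: L[3] = (6+1)%6 = 1 → [8, 5, 1, 1, 0, 9]
k=4: L[4] = (0+1)%6 = 1 → [8, 5, 1, 1, 1, 9]
k=5: L[5] = (9+1)%6 = 4 → [8, 5, 1, 1, 1, 4]

[8, 5, 1, 1, 1, 4]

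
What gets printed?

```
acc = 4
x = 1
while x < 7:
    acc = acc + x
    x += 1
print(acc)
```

25

x=1: acc = 4+1 = 5
x=2: acc = 5+2 = 7
x=3: acc = 7+3 = 10
x=4: acc = 10+4 = 14
x=5: acc = 14+5 = 19
x=6: acc = 19+6 = 25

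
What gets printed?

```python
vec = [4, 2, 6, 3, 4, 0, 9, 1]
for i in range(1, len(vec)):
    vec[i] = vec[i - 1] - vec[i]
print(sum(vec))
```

-68

i=1: vec[1] = 4-2 = 2 → [4, 2, 6, 3, 4, 0, 9, 1]
i=2: vec[2] = 2-6 = -4 → [4, 2, -4, 3, 4, 0, 9, 1]
i=3: vec[3] = (-4)-3 = -7 → [4, 2, -4, -7, 4, 0, 9, 1]
i=4: vec[4] = (-7)-4 = -11 → [4, 2, -4, -7, -11, 0, 9, 1]
i=5: vec[5] = (-11)-0 = -11 → [4, 2, -4, -7, -11, -11, 9, 1]
i=6: vec[6] = (-11)-9 = -20 → [4, 2, -4, -7, -11, -11, -20, 1]
i=7: vec[7] = (-20)-1 = -21 → [4, 2, -4, -7, -11, -11, -20, -21]
sum = -68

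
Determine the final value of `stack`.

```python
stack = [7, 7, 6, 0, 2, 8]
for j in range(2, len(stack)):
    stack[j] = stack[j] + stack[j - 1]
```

[7, 7, 13, 13, 15, 23]

j=2: stack[2] = 6+7 = 13 → [7, 7, 13, 0, 2, 8]
j=3: stack[3] = 0+13 = 13 → [7, 7, 13, 13, 2, 8]
j=4: stack[4] = 2+13 = 15 → [7, 7, 13, 13, 15, 8]
j=5: stack[5] = 8+15 = 23 → [7, 7, 13, 13, 15, 23]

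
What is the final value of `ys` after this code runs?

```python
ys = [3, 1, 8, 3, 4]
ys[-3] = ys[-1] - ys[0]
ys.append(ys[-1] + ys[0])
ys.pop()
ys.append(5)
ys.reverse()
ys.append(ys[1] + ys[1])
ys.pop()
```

[5, 4, 3, 1, 1, 3]

ys[-3] = ys[-1]-ys[0] = 4-3 = 1 → [3, 1, 1, 3, 4]
append ys[-1]+ys[0] = 4+3 = 7 → [3, 1, 1, 3, 4, 7]
pop() removes 7 → [3, 1, 1, 3, 4]
append 5 → [3, 1, 1, 3, 4, 5]
reverse → [5, 4, 3, 1, 1, 3]
append ys[1]+ys[1] = 4+4 = 8 → [5, 4, 3, 1, 1, 3, 8]
pop() removes 8 → [5, 4, 3, 1, 1, 3]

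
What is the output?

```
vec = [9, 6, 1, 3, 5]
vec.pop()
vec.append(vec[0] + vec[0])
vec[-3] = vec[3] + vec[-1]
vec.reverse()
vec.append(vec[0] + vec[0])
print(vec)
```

[18, 3, 21, 6, 9, 36]

pop() removes 5 → [9, 6, 1, 3]
append vec[0]+vec[0] = 9+9 = 18 → [9, 6, 1, 3, 18]
vec[-3] = vec[3]+vec[-1] = 3+18 = 21 → [9, 6, 21, 3, 18]
reverse → [18, 3, 21, 6, 9]
append vec[0]+vec[0] = 18+18 = 36 → [18, 3, 21, 6, 9, 36]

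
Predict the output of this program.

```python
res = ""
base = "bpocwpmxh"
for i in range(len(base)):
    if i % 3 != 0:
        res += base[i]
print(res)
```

i=0: skip
i=1: add 'p' → 'p'
i=2: add 'o' → 'po'
i=3: skip
i=4: add 'w' → 'pow'
i=5: add 'p' → 'powp'
i=6: skip
i=7: add 'x' → 'powpx'
i=8: add 'h' → 'powpxh'

powpxh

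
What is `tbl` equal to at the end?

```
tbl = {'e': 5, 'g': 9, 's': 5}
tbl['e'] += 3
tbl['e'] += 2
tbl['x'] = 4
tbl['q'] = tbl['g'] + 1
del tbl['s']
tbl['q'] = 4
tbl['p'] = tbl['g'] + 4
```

tbl['e'] = 5+3 = 8 → {'e': 8, 'g': 9, 's': 5}
tbl['e'] = 8+2 = 10 → {'e': 10, 'g': 9, 's': 5}
tbl['x'] = 4 → {'e': 10, 'g': 9, 's': 5, 'x': 4}
tbl['q'] = tbl['g']+1 = 10 → {'e': 10, 'g': 9, 's': 5, 'x': 4, 'q': 10}
del 's' → {'e': 10, 'g': 9, 'x': 4, 'q': 10}
tbl['q'] = 4 → {'e': 10, 'g': 9, 'x': 4, 'q': 4}
tbl['p'] = tbl['g']+4 = 13 → {'e': 10, 'g': 9, 'x': 4, 'q': 4, 'p': 13}

{'e': 10, 'g': 9, 'x': 4, 'q': 4, 'p': 13}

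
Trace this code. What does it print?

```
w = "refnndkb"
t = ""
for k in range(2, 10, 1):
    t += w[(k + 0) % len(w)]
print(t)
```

fnndkbre

k=2: add w[2]='f' → 'f'
k=3: add w[3]='n' → 'fn'
k=4: add w[4]='n' → 'fnn'
k=5: add w[5]='d' → 'fnnd'
k=6: add w[6]='k' → 'fnndk'
k=7: add w[7]='b' → 'fnndkb'
k=8: add w[0]='r' → 'fnndkbr'
k=9: add w[1]='e' → 'fnndkbre'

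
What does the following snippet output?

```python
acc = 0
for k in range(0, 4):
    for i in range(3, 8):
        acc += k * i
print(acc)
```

150

k=0,i=3: acc = 0+0 = 0
k=0,i=4: acc = 0+0 = 0
k=0,i=5: acc = 0+0 = 0
k=0,i=6: acc = 0+0 = 0
k=0,i=7: acc = 0+0 = 0
k=1,i=3: acc = 0+3 = 3
k=1,i=4: acc = 3+4 = 7
k=1,i=5: acc = 7+5 = 12
k=1,i=6: acc = 12+6 = 18
k=1,i=7: acc = 18+7 = 25
k=2,i=3: acc = 25+6 = 31
k=2,i=4: acc = 31+8 = 39
k=2,i=5: acc = 39+10 = 49
k=2,i=6: acc = 49+12 = 61
k=2,i=7: acc = 61+14 = 75
k=3,i=3: acc = 75+9 = 84
k=3,i=4: acc = 84+12 = 96
k=3,i=5: acc = 96+15 = 111
k=3,i=6: acc = 111+18 = 129
k=3,i=7: acc = 129+21 = 150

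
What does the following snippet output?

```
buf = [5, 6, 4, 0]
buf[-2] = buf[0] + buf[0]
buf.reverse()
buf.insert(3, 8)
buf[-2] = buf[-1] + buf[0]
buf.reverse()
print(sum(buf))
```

buf[-2] = buf[0]+buf[0] = 5+5 = 10 → [5, 6, 10, 0]
reverse → [0, 10, 6, 5]
insert 8 at 3 → [0, 10, 6, 8, 5]
buf[-2] = buf[-1]+buf[0] = 5+0 = 5 → [0, 10, 6, 5, 5]
reverse → [5, 5, 6, 10, 0]
sum = 26

26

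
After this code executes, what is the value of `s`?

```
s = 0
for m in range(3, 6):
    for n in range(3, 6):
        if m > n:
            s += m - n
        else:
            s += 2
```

16

m=3,n=3: not 3>3, s = 0+2 = 2
m=3,n=4: not 3>4, s = 2+2 = 4
m=3,n=5: not 3>5, s = 4+2 = 6
m=4,n=3: 4>3, s = 6+1 = 7
m=4,n=4: not 4>4, s = 7+2 = 9
m=4,n=5: not 4>5, s = 9+2 = 11
m=5,n=3: 5>3, s = 11+2 = 13
m=5,n=4: 5>4, s = 13+1 = 14
m=5,n=5: not 5>5, s = 14+2 = 16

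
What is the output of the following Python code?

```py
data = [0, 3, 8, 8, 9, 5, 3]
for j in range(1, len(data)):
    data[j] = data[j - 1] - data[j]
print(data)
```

[0, -3, -11, -19, -28, -33, -36]

j=1: data[1] = 0-3 = -3 → [0, -3, 8, 8, 9, 5, 3]
j=2: data[2] = (-3)-8 = -11 → [0, -3, -11, 8, 9, 5, 3]
j=3: data[3] = (-11)-8 = -19 → [0, -3, -11, -19, 9, 5, 3]
j=4: data[4] = (-19)-9 = -28 → [0, -3, -11, -19, -28, 5, 3]
j=5: data[5] = (-28)-5 = -33 → [0, -3, -11, -19, -28, -33, 3]
j=6: data[6] = (-33)-3 = -36 → [0, -3, -11, -19, -28, -33, -36]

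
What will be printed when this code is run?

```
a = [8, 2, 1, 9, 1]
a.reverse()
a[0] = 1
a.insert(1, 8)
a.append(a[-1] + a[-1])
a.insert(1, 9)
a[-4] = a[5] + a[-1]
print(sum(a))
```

reverse → [1, 9, 1, 2, 8]
a[0] = 1 → [1, 9, 1, 2, 8]
insert 8 at 1 → [1, 8, 9, 1, 2, 8]
append a[-1]+a[-1] = 8+8 = 16 → [1, 8, 9, 1, 2, 8, 16]
insert 9 at 1 → [1, 9, 8, 9, 1, 2, 8, 16]
a[-4] = a[5]+a[-1] = 2+16 = 18 → [1, 9, 8, 9, 18, 2, 8, 16]
sum = 71

71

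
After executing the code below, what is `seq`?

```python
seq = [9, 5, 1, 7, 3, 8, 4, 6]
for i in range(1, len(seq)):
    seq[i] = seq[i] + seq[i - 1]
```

[9, 14, 15, 22, 25, 33, 37, 43]

i=1: seq[1] = 5+9 = 14 → [9, 14, 1, 7, 3, 8, 4, 6]
i=2: seq[2] = 1+14 = 15 → [9, 14, 15, 7, 3, 8, 4, 6]
i=3: seq[3] = 7+15 = 22 → [9, 14, 15, 22, 3, 8, 4, 6]
i=4: seq[4] = 3+22 = 25 → [9, 14, 15, 22, 25, 8, 4, 6]
i=5: seq[5] = 8+25 = 33 → [9, 14, 15, 22, 25, 33, 4, 6]
i=6: seq[6] = 4+33 = 37 → [9, 14, 15, 22, 25, 33, 37, 6]
i=7: seq[7] = 6+37 = 43 → [9, 14, 15, 22, 25, 33, 37, 43]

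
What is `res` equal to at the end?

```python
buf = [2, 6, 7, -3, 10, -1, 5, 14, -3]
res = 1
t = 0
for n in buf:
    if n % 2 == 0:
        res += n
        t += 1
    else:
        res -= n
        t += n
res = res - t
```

19

n=2: even, res = 1+2 = 3; t=1
n=6: even, res = 3+6 = 9; t=2
n=7: not even, res = 9-7 = 2; t=9
n=-3: not even, res = 2-(-3) = 5; t=6
n=10: even, res = 5+10 = 15; t=7
n=-1: not even, res = 15-(-1) = 16; t=6
n=5: not even, res = 16-5 = 11; t=11
n=14: even, res = 11+14 = 25; t=12
n=-3: not even, res = 25-(-3) = 28; t=9
res-t = 28-9 = 19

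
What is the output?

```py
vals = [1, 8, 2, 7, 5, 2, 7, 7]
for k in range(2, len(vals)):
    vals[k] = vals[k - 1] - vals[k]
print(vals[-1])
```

-22

k=2: vals[2] = 8-2 = 6 → [1, 8, 6, 7, 5, 2, 7, 7]
k=3: vals[3] = 6-7 = -1 → [1, 8, 6, -1, 5, 2, 7, 7]
k=4: vals[4] = (-1)-5 = -6 → [1, 8, 6, -1, -6, 2, 7, 7]
k=5: vals[5] = (-6)-2 = -8 → [1, 8, 6, -1, -6, -8, 7, 7]
k=6: vals[6] = (-8)-7 = -15 → [1, 8, 6, -1, -6, -8, -15, 7]
k=7: vals[7] = (-15)-7 = -22 → [1, 8, 6, -1, -6, -8, -15, -22]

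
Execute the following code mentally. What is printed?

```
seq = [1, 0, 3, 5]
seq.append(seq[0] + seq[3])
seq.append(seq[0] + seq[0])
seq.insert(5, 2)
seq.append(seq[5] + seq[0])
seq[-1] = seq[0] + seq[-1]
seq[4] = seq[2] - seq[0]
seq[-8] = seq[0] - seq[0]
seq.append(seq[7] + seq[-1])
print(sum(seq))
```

append seq[0]+seq[3] = 1+5 = 6 → [1, 0, 3, 5, 6]
append seq[0]+seq[0] = 1+1 = 2 → [1, 0, 3, 5, 6, 2]
insert 2 at 5 → [1, 0, 3, 5, 6, 2, 2]
append seq[5]+seq[0] = 2+1 = 3 → [1, 0, 3, 5, 6, 2, 2, 3]
seq[-1] = seq[0]+seq[-1] = 1+3 = 4 → [1, 0, 3, 5, 6, 2, 2, 4]
seq[4] = seq[2]-seq[0] = 3-1 = 2 → [1, 0, 3, 5, 2, 2, 2, 4]
seq[-8] = seq[0]-seq[0] = 1-1 = 0 → [0, 0, 3, 5, 2, 2, 2, 4]
append seq[7]+seq[-1] = 4+4 = 8 → [0, 0, 3, 5, 2, 2, 2, 4, 8]
sum = 26

26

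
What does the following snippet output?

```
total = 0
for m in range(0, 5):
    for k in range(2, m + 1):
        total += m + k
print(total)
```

m=2,k=2: total = 0+4 = 4
m=3,k=2: total = 4+5 = 9
m=3,k=3: total = 9+6 = 15
m=4,k=2: total = 15+6 = 21
m=4,k=3: total = 21+7 = 28
m=4,k=4: total = 28+8 = 36

36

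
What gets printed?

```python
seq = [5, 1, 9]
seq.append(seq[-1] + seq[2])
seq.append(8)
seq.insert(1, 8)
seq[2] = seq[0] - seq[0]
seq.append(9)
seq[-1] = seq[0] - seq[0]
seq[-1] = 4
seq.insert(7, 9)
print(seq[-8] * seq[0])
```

append seq[-1]+seq[2] = 9+9 = 18 → [5, 1, 9, 18]
append 8 → [5, 1, 9, 18, 8]
insert 8 at 1 → [5, 8, 1, 9, 18, 8]
seq[2] = seq[0]-seq[0] = 5-5 = 0 → [5, 8, 0, 9, 18, 8]
append 9 → [5, 8, 0, 9, 18, 8, 9]
seq[-1] = seq[0]-seq[0] = 5-5 = 0 → [5, 8, 0, 9, 18, 8, 0]
seq[-1] = 4 → [5, 8, 0, 9, 18, 8, 4]
insert 9 at 7 → [5, 8, 0, 9, 18, 8, 4, 9]
seq[-8]*seq[0] = 5*5 = 25

25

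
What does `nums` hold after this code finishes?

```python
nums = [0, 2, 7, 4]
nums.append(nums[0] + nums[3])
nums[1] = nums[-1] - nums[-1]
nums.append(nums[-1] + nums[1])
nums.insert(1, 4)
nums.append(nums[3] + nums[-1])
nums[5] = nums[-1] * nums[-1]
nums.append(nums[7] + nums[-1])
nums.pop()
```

append nums[0]+nums[3] = 0+4 = 4 → [0, 2, 7, 4, 4]
nums[1] = nums[-1]-nums[-1] = 4-4 = 0 → [0, 0, 7, 4, 4]
append nums[-1]+nums[1] = 4+0 = 4 → [0, 0, 7, 4, 4, 4]
insert 4 at 1 → [0, 4, 0, 7, 4, 4, 4]
append nums[3]+nums[-1] = 7+4 = 11 → [0, 4, 0, 7, 4, 4, 4, 11]
nums[5] = nums[-1]*nums[-1] = 11*11 = 121 → [0, 4, 0, 7, 4, 121, 4, 11]
append nums[7]+nums[-1] = 11+11 = 22 → [0, 4, 0, 7, 4, 121, 4, 11, 22]
pop() removes 22 → [0, 4, 0, 7, 4, 121, 4, 11]

[0, 4, 0, 7, 4, 121, 4, 11]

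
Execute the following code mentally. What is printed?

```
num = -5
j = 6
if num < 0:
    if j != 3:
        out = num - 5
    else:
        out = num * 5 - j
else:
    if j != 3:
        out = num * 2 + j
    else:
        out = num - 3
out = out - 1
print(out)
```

-11

num=-5, j=6
num < 0 is True; j != 3 is True
→ out = num - 5 = -10
out = (-10)-1 = -11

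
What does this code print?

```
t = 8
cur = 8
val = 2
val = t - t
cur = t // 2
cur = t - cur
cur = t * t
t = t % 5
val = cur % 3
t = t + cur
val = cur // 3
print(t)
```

67

val = 8-8 = 0
cur = 8//2 = 4
cur = 8-4 = 4
cur = 8*8 = 64
t = 8%5 = 3
val = 64%3 = 1
t = 3+64 = 67
val = 64//3 = 21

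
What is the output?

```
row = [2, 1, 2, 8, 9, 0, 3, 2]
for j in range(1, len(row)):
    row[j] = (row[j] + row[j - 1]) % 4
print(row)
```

j=1: row[1] = (1+2)%4 = 3 → [2, 3, 2, 8, 9, 0, 3, 2]
j=2: row[2] = (2+3)%4 = 1 → [2, 3, 1, 8, 9, 0, 3, 2]
j=3: row[3] = (8+1)%4 = 1 → [2, 3, 1, 1, 9, 0, 3, 2]
j=4: row[4] = (9+1)%4 = 2 → [2, 3, 1, 1, 2, 0, 3, 2]
j=5: row[5] = (0+2)%4 = 2 → [2, 3, 1, 1, 2, 2, 3, 2]
j=6: row[6] = (3+2)%4 = 1 → [2, 3, 1, 1, 2, 2, 1, 2]
j=7: row[7] = (2+1)%4 = 3 → [2, 3, 1, 1, 2, 2, 1, 3]

[2, 3, 1, 1, 2, 2, 1, 3]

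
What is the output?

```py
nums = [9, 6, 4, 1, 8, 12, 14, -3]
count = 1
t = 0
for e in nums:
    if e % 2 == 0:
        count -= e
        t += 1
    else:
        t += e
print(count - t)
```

e=9: not even; t=9
e=6: even, count = 1-6 = -5; t=10
e=4: even, count = (-5)-4 = -9; t=11
e=1: not even; t=12
e=8: even, count = (-9)-8 = -17; t=13
e=12: even, count = (-17)-12 = -29; t=14
e=14: even, count = (-29)-14 = -43; t=15
e=-3: not even; t=12
count-t = (-43)-12 = -55

-55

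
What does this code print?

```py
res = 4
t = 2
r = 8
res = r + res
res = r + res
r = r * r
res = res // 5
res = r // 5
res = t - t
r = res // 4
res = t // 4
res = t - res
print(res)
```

2

res = 8+4 = 12
res = 8+12 = 20
r = 8*8 = 64
res = 20//5 = 4
res = 64//5 = 12
res = 2-2 = 0
r = 0//4 = 0
res = 2//4 = 0
res = 2-0 = 2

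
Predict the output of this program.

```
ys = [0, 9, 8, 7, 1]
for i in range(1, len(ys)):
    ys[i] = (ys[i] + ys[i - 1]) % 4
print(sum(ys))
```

i=1: ys[1] = (9+0)%4 = 1 → [0, 1, 8, 7, 1]
i=2: ys[2] = (8+1)%4 = 1 → [0, 1, 1, 7, 1]
i=3: ys[3] = (7+1)%4 = 0 → [0, 1, 1, 0, 1]
i=4: ys[4] = (1+0)%4 = 1 → [0, 1, 1, 0, 1]
sum = 3

3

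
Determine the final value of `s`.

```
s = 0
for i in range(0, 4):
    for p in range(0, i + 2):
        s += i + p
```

i=0,p=0: s = 0+0 = 0
i=0,p=1: s = 0+1 = 1
i=1,p=0: s = 1+1 = 2
i=1,p=1: s = 2+2 = 4
i=1,p=2: s = 4+3 = 7
i=2,p=0: s = 7+2 = 9
i=2,p=1: s = 9+3 = 12
i=2,p=2: s = 12+4 = 16
i=2,p=3: s = 16+5 = 21
i=3,p=0: s = 21+3 = 24
i=3,p=1: s = 24+4 = 28
i=3,p=2: s = 28+5 = 33
i=3,p=3: s = 33+6 = 39
i=3,p=4: s = 39+7 = 46

46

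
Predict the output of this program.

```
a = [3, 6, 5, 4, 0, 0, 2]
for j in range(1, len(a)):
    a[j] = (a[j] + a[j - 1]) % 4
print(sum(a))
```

j=1: a[1] = (6+3)%4 = 1 → [3, 1, 5, 4, 0, 0, 2]
j=2: a[2] = (5+1)%4 = 2 → [3, 1, 2, 4, 0, 0, 2]
j=3: a[3] = (4+2)%4 = 2 → [3, 1, 2, 2, 0, 0, 2]
j=4: a[4] = (0+2)%4 = 2 → [3, 1, 2, 2, 2, 0, 2]
j=5: a[5] = (0+2)%4 = 2 → [3, 1, 2, 2, 2, 2, 2]
j=6: a[6] = (2+2)%4 = 0 → [3, 1, 2, 2, 2, 2, 0]
sum = 12

12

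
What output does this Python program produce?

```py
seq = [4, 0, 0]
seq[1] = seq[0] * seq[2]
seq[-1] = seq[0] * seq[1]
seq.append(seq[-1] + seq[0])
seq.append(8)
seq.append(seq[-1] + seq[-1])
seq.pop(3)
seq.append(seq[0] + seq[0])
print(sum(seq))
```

36

seq[1] = seq[0]*seq[2] = 4*0 = 0 → [4, 0, 0]
seq[-1] = seq[0]*seq[1] = 4*0 = 0 → [4, 0, 0]
append seq[-1]+seq[0] = 0+4 = 4 → [4, 0, 0, 4]
append 8 → [4, 0, 0, 4, 8]
append seq[-1]+seq[-1] = 8+8 = 16 → [4, 0, 0, 4, 8, 16]
pop(3) removes 4 → [4, 0, 0, 8, 16]
append seq[0]+seq[0] = 4+4 = 8 → [4, 0, 0, 8, 16, 8]
sum = 36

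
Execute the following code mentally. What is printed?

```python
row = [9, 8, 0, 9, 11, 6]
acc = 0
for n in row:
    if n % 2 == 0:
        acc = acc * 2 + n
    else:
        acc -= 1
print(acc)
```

26

n=9: not even, acc = 0-1 = -1
n=8: even, acc = (-1)*2+8 = 6
n=0: even, acc = 6*2+0 = 12
n=9: not even, acc = 12-1 = 11
n=11: not even, acc = 11-1 = 10
n=6: even, acc = 10*2+6 = 26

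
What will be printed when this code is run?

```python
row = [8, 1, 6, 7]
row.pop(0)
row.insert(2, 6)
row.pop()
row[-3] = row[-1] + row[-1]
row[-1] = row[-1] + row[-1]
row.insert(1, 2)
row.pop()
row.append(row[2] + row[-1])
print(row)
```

pop(0) removes 8 → [1, 6, 7]
insert 6 at 2 → [1, 6, 6, 7]
pop() removes 7 → [1, 6, 6]
row[-3] = row[-1]+row[-1] = 6+6 = 12 → [12, 6, 6]
row[-1] = row[-1]+row[-1] = 6+6 = 12 → [12, 6, 12]
insert 2 at 1 → [12, 2, 6, 12]
pop() removes 12 → [12, 2, 6]
append row[2]+row[-1] = 6+6 = 12 → [12, 2, 6, 12]

[12, 2, 6, 12]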